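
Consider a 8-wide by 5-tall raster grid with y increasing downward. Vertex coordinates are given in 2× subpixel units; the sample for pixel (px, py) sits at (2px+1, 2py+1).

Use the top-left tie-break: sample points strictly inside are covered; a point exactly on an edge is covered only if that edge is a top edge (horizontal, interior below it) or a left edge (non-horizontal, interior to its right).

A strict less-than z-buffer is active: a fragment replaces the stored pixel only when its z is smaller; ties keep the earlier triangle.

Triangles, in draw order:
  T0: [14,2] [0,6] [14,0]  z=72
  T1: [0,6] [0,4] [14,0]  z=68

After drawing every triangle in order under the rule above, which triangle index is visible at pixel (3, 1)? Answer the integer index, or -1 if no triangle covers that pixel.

T0:
  2·area = 28
  edge (14, 2)→(0, 6): d=(-14,4) right/bottom  bias=-1
  edge (0, 6)→(14, 0): d=(14,-6) top-left  bias=+0
  edge (14, 0)→(14, 2): d=(0,2) right/bottom  bias=-1
    (6,0)@(13, 1): e=[18,8,2] → #
    (7,0)@(15, 1): e=[10,20,-2] → ·
    (3,1)@(7, 3): e=[14,0,14] → #  [on edge]
    (4,1)@(9, 3): e=[6,12,10] → #
    (5,1)@(11, 3): e=[-2,24,6] → ·
    (6,1)@(13, 3): e=[-10,36,2] → ·
    (1,2)@(3, 5): e=[2,4,22] → #
    (2,2)@(5, 5): e=[-6,16,18] → ·
    (3,2)@(7, 5): e=[-14,28,14] → ·
    (4,2)@(9, 5): e=[-22,40,10] → ·
    (1,3)@(3, 7): e=[-26,32,22] → ·
  covered (4 px):
    · · · · · · # ·
    · · · # # · · ·
    · # · · · · · ·
    · · · · · · · ·
    · · · · · · · ·
T1:
  2·area = 28
  edge (0, 6)→(0, 4): d=(0,-2) top-left  bias=+0
  edge (0, 4)→(14, 0): d=(14,-4) top-left  bias=+0
  edge (14, 0)→(0, 6): d=(-14,6) right/bottom  bias=-1
    (5,0)@(11, 1): e=[22,2,4] → #
    (6,0)@(13, 1): e=[26,10,-8] → ·
    (2,1)@(5, 3): e=[10,6,12] → #
    (3,1)@(7, 3): e=[14,14,0] → ·  [on edge]
    (5,1)@(11, 3): e=[22,30,-24] → ·
    (0,2)@(1, 5): e=[2,18,8] → #
    (1,2)@(3, 5): e=[6,26,-4] → ·
    (2,2)@(5, 5): e=[10,34,-16] → ·
    (0,3)@(1, 7): e=[2,46,-20] → ·
  covered (3 px):
    · · · · · # · ·
    · · # · · · · ·
    # · · · · · · ·
    · · · · · · · ·
    · · · · · · · ·

Z-buffer (winner per pixel, '.' = empty):
  . . . . . 1 0 .
  . . 1 0 0 . . .
  1 0 . . . . . .
  . . . . . . . .
  . . . . . . . .

Final: 0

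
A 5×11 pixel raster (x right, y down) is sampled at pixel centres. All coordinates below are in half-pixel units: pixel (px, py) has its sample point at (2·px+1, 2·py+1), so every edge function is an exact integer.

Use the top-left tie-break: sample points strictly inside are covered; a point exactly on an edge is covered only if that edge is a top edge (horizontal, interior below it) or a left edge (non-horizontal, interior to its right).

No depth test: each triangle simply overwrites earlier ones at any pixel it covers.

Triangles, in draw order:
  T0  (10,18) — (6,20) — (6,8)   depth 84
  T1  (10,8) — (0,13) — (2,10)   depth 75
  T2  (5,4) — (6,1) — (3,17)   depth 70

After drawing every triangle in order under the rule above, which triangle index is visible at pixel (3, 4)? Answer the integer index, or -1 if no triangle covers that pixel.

T0:
  2·area = 48
  edge (10, 18)→(6, 20): d=(-4,2) right/bottom  bias=-1
  edge (6, 20)→(6, 8): d=(0,-12) top-left  bias=+0
  edge (6, 8)→(10, 18): d=(4,10) right/bottom  bias=-1
    (3,5)@(7, 11): e=[34,12,2] → █
    (4,5)@(9, 11): e=[30,36,-18] → ·
    (3,6)@(7, 13): e=[26,12,10] → █
    (4,6)@(9, 13): e=[22,36,-10] → ·
    (3,7)@(7, 15): e=[18,12,18] → █
    (4,7)@(9, 15): e=[14,36,-2] → ·
    (3,8)@(7, 17): e=[10,12,26] → █
    (4,8)@(9, 17): e=[6,36,6] → █
    (3,9)@(7, 19): e=[2,12,34] → █
    (4,9)@(9, 19): e=[-2,36,14] → ·
    (3,10)@(7, 21): e=[-6,12,42] → ·
  covered (6 px):
    · · · · ·
    · · · · ·
    · · · · ·
    · · · · ·
    · · · · ·
    · · · █ ·
    · · · █ ·
    · · · █ ·
    · · · █ █
    · · · █ ·
    · · · · ·
T1:
  2·area = 20
  edge (10, 8)→(0, 13): d=(-10,5) right/bottom  bias=-1
  edge (0, 13)→(2, 10): d=(2,-3) top-left  bias=+0
  edge (2, 10)→(10, 8): d=(8,-2) top-left  bias=+0
    (3,4)@(7, 9): e=[5,13,2] → █
    (4,4)@(9, 9): e=[-5,19,6] → ·
    (1,5)@(3, 11): e=[5,5,10] → █
    (2,5)@(5, 11): e=[-5,11,14] → ·
    (3,5)@(7, 11): e=[-15,17,18] → ·
    (1,6)@(3, 13): e=[-15,9,26] → ·
  covered (2 px):
    · · · · ·
    · · · · ·
    · · · · ·
    · · · · ·
    · · · █ ·
    · █ · · ·
    · · · · ·
    · · · · ·
    · · · · ·
    · · · · ·
    · · · · ·
T2:
  2·area = 7
  edge (5, 4)→(6, 1): d=(1,-3) top-left  bias=+0
  edge (6, 1)→(3, 17): d=(-3,16) right/bottom  bias=-1
  edge (3, 17)→(5, 4): d=(2,-13) top-left  bias=+0
    (2,2)@(5, 5): e=[1,4,2] → █
    (3,2)@(7, 5): e=[7,-28,28] → ·
    (2,3)@(5, 7): e=[3,-2,6] → ·
    (1,8)@(3, 17): e=[7,0,0] → ·  [on edge]
  covered (1 px):
    · · · · ·
    · · · · ·
    · · █ · ·
    · · · · ·
    · · · · ·
    · · · · ·
    · · · · ·
    · · · · ·
    · · · · ·
    · · · · ·
    · · · · ·

Z-buffer (winner per pixel, '.' = empty):
  . . . . .
  . . . . .
  . . 2 . .
  . . . . .
  . . . 1 .
  . 1 . 0 .
  . . . 0 .
  . . . 0 .
  . . . 0 0
  . . . 0 .
  . . . . .

Final: 1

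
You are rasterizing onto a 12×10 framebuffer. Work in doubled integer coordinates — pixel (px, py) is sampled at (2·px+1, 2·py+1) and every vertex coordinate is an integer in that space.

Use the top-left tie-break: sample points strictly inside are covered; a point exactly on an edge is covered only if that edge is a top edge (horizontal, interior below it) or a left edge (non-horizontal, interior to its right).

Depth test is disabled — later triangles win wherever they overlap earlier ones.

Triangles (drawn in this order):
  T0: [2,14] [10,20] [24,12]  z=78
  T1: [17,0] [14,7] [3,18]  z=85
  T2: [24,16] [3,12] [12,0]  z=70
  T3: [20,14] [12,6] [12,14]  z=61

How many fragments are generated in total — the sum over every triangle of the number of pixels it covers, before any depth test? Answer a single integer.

T0:
  2·area = 148  (B↔C swapped to make it positive)
  edge (2, 14)→(24, 12): d=(22,-2) top-left  bias=+0
  edge (24, 12)→(10, 20): d=(-14,8) right/bottom  bias=-1
  edge (10, 20)→(2, 14): d=(-8,-6) top-left  bias=+0
    (6,6)@(13, 13): e=[0,74,74] → #  [on edge]
    (7,6)@(15, 13): e=[4,58,86] → #
    (8,6)@(17, 13): e=[8,42,98] → #
    (9,6)@(19, 13): e=[12,26,110] → #
    (10,6)@(21, 13): e=[16,10,122] → #
    (11,6)@(23, 13): e=[20,-6,134] → ·
    (2,7)@(5, 15): e=[28,110,10] → #
    (3,7)@(7, 15): e=[32,94,22] → #
    (4,7)@(9, 15): e=[36,78,34] → #
    (5,7)@(11, 15): e=[40,62,46] → #
    (9,7)@(19, 15): e=[56,-2,94] → ·
    (10,7)@(21, 15): e=[60,-18,106] → ·
  covered (19 px):
    · · · · · · · · · · · ·
    · · · · · · · · · · · ·
    · · · · · · · · · · · ·
    · · · · · · · · · · · ·
    · · · · · · · · · · · ·
    · · · · · · · · · · · ·
    · · · · · · # # # # # ·
    · · # # # # # # # · · ·
    · · · # # # # # · · · ·
    · · · · # # · · · · · ·
T1:
  2·area = 44
  edge (17, 0)→(14, 7): d=(-3,7) right/bottom  bias=-1
  edge (14, 7)→(3, 18): d=(-11,11) right/bottom  bias=-1
  edge (3, 18)→(17, 0): d=(14,-18) top-left  bias=+0
    (7,1)@(15, 3): e=[5,33,6] → #
    (8,1)@(17, 3): e=[-9,11,42] → ·
    (7,2)@(15, 5): e=[-1,11,34] → ·
    (6,3)@(13, 7): e=[7,11,26] → #
    (7,3)@(15, 7): e=[-7,-11,62] → ·
    (5,4)@(11, 9): e=[15,11,18] → #
    (6,4)@(13, 9): e=[1,-11,54] → ·
    (4,5)@(9, 11): e=[23,11,10] → #
    (5,5)@(11, 11): e=[9,-11,46] → ·
    (3,6)@(7, 13): e=[31,11,2] → #
    (4,6)@(9, 13): e=[17,-11,38] → ·
    (3,7)@(7, 15): e=[25,-11,30] → ·
  covered (5 px):
    · · · · · · · · · · · ·
    · · · · · · · # · · · ·
    · · · · · · · · · · · ·
    · · · · · · # · · · · ·
    · · · · · # · · · · · ·
    · · · · # · · · · · · ·
    · · · # · · · · · · · ·
    · · · · · · · · · · · ·
    · · · · · · · · · · · ·
    · · · · · · · · · · · ·
T2:
  2·area = 288
  edge (24, 16)→(3, 12): d=(-21,-4) top-left  bias=+0
  edge (3, 12)→(12, 0): d=(9,-12) top-left  bias=+0
  edge (12, 0)→(24, 16): d=(12,16) right/bottom  bias=-1
    (5,1)@(11, 3): e=[221,15,52] → #
    (6,1)@(13, 3): e=[229,39,20] → #
    (7,1)@(15, 3): e=[237,63,-12] → ·
    (4,2)@(9, 5): e=[171,9,108] → #
    (7,2)@(15, 5): e=[195,81,12] → #
    (8,2)@(17, 5): e=[203,105,-20] → ·
    (3,3)@(7, 7): e=[121,3,164] → #
    (8,3)@(17, 7): e=[161,123,4] → #
    (9,3)@(19, 7): e=[169,147,-28] → ·
    (3,4)@(7, 9): e=[79,21,188] → #
    (9,4)@(19, 9): e=[127,165,-4] → ·
    (2,5)@(5, 11): e=[29,15,244] → #
  covered (36 px):
    · · · · · · · · · · · ·
    · · · · · # # · · · · ·
    · · · · # # # # · · · ·
    · · · # # # # # # · · ·
    · · · # # # # # # · · ·
    · · # # # # # # # # · ·
    · · · · # # # # # # # ·
    · · · · · · · · · # # #
    · · · · · · · · · · · ·
    · · · · · · · · · · · ·
T3:
  2·area = 64  (B↔C swapped to make it positive)
  edge (20, 14)→(12, 14): d=(-8,0) right/bottom  bias=-1
  edge (12, 14)→(12, 6): d=(0,-8) top-left  bias=+0
  edge (12, 6)→(20, 14): d=(8,8) right/bottom  bias=-1
    (3,0)@(7, 1): e=[104,-40,0] → ·  [on edge]
    (4,1)@(9, 3): e=[88,-24,0] → ·  [on edge]
    (5,2)@(11, 5): e=[72,-8,0] → ·  [on edge]
    (6,3)@(13, 7): e=[56,8,0] → ·  [on edge]
    (6,4)@(13, 9): e=[40,8,16] → #
    (7,4)@(15, 9): e=[40,24,0] → ·  [on edge]
    (6,5)@(13, 11): e=[24,8,32] → #
    (7,5)@(15, 11): e=[24,24,16] → #
    (8,5)@(17, 11): e=[24,40,0] → ·  [on edge]
    (6,6)@(13, 13): e=[8,8,48] → #
    (8,6)@(17, 13): e=[8,40,16] → #
    (9,6)@(19, 13): e=[8,56,0] → ·  [on edge]
    (10,7)@(21, 15): e=[-8,72,0] → ·  [on edge]
    (11,8)@(23, 17): e=[-24,88,0] → ·  [on edge]
  covered (6 px):
    · · · · · · · · · · · ·
    · · · · · · · · · · · ·
    · · · · · · · · · · · ·
    · · · · · · · · · · · ·
    · · · · · · # · · · · ·
    · · · · · · # # · · · ·
    · · · · · · # # # · · ·
    · · · · · · · · · · · ·
    · · · · · · · · · · · ·
    · · · · · · · · · · · ·

Result: 66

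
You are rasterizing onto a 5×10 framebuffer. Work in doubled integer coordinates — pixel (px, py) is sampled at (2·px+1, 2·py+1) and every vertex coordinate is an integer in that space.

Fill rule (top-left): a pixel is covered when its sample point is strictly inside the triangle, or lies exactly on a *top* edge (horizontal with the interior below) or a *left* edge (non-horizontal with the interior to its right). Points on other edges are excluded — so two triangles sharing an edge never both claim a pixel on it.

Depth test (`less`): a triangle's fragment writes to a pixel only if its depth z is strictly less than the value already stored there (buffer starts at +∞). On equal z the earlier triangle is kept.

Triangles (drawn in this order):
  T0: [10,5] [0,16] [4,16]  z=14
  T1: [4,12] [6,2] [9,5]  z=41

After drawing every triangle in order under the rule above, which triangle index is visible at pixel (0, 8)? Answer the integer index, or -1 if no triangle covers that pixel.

T0:
  2·area = 44  (B↔C swapped to make it positive)
  edge (10, 5)→(4, 16): d=(-6,11) right/bottom  bias=-1
  edge (4, 16)→(0, 16): d=(-4,0) right/bottom  bias=-1
  edge (0, 16)→(10, 5): d=(10,-11) top-left  bias=+0
    (3,4)@(7, 9): e=[9,28,7] → █
    (4,4)@(9, 9): e=[-13,28,29] → ·
    (2,5)@(5, 11): e=[19,20,5] → █
    (3,5)@(7, 11): e=[-3,20,27] → ·
    (1,6)@(3, 13): e=[29,12,3] → █
    (3,6)@(7, 13): e=[-15,12,47] → ·
    (0,7)@(1, 15): e=[39,4,1] → █
    (2,7)@(5, 15): e=[-5,4,45] → ·
    (0,8)@(1, 17): e=[27,-4,21] → ·
    (1,8)@(3, 17): e=[5,-4,43] → ·
  covered (6 px):
    · · · · ·
    · · · · ·
    · · · · ·
    · · · · ·
    · · · █ ·
    · · █ · ·
    · █ █ · ·
    █ █ · · ·
    · · · · ·
    · · · · ·
T1:
  2·area = 36
  edge (4, 12)→(6, 2): d=(2,-10) top-left  bias=+0
  edge (6, 2)→(9, 5): d=(3,3) right/bottom  bias=-1
  edge (9, 5)→(4, 12): d=(-5,7) right/bottom  bias=-1
    (2,0)@(5, 1): e=[-12,0,48] → ·  [on edge]
    (3,1)@(7, 3): e=[12,0,24] → ·  [on edge]
    (3,2)@(7, 5): e=[16,6,14] → █
    (4,2)@(9, 5): e=[36,0,0] → ·  [on edge]
    (2,3)@(5, 7): e=[0,18,18] → █  [on edge]
    (4,3)@(9, 7): e=[40,6,-10] → ·
    (2,4)@(5, 9): e=[4,24,8] → █
    (3,4)@(7, 9): e=[24,18,-6] → ·
    (2,5)@(5, 11): e=[8,30,-2] → ·
    (1,8)@(3, 17): e=[0,54,-18] → ·  [on edge]
  covered (4 px):
    · · · · ·
    · · · · ·
    · · · █ ·
    · · █ █ ·
    · · █ · ·
    · · · · ·
    · · · · ·
    · · · · ·
    · · · · ·
    · · · · ·

Z-buffer (winner per pixel, '.' = empty):
  . . . . .
  . . . . .
  . . . 1 .
  . . 1 1 .
  . . 1 0 .
  . . 0 . .
  . 0 0 . .
  0 0 . . .
  . . . . .
  . . . . .

Answer: -1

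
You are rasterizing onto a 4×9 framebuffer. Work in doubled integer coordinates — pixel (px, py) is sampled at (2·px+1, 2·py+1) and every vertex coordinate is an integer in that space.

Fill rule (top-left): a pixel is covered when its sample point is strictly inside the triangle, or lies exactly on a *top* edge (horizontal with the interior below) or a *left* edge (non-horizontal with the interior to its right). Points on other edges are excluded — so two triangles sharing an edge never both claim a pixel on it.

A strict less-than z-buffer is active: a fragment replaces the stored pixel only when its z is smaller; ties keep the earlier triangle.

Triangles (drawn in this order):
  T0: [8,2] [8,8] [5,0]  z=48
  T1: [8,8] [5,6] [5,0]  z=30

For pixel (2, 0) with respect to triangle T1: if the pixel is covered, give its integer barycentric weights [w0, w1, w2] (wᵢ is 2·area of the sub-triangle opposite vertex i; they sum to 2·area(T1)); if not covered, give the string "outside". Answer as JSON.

T0:
  2·area = 18
  edge (8, 2)→(8, 8): d=(0,6) right/bottom  bias=-1
  edge (8, 8)→(5, 0): d=(-3,-8) top-left  bias=+0
  edge (5, 0)→(8, 2): d=(3,2) right/bottom  bias=-1
    (3,1)@(7, 3): e=[6,7,5] → X
    (3,2)@(7, 5): e=[6,1,11] → X
    (3,3)@(7, 7): e=[6,-5,17] → .
  covered (2 px):
    . . . .
    . . . X
    . . . X
    . . . .
    . . . .
    . . . .
    . . . .
    . . . .
    . . . .
T1:
  2·area = 18
  edge (8, 8)→(5, 6): d=(-3,-2) top-left  bias=+0
  edge (5, 6)→(5, 0): d=(0,-6) top-left  bias=+0
  edge (5, 0)→(8, 8): d=(3,8) right/bottom  bias=-1
    (2,0)@(5, 1): e=[15,0,3] → X  [on edge]
    (3,0)@(7, 1): e=[19,12,-13] → .
    (2,1)@(5, 3): e=[9,0,9] → X  [on edge]
    (3,1)@(7, 3): e=[13,12,-7] → .
    (2,2)@(5, 5): e=[3,0,15] → X  [on edge]
    (3,2)@(7, 5): e=[7,12,-1] → .
    (2,3)@(5, 7): e=[-3,0,21] → .  [on edge]
    (3,3)@(7, 7): e=[1,12,5] → X
    (2,4)@(5, 9): e=[-9,0,27] → .  [on edge]
    (3,4)@(7, 9): e=[-5,12,11] → .
    (2,5)@(5, 11): e=[-15,0,33] → .  [on edge]
    (2,6)@(5, 13): e=[-21,0,39] → .  [on edge]
    (2,7)@(5, 15): e=[-27,0,45] → .  [on edge]
    (2,8)@(5, 17): e=[-33,0,51] → .  [on edge]
  covered (4 px):
    . . X .
    . . X .
    . . X .
    . . . X
    . . . .
    . . . .
    . . . .
    . . . .
    . . . .

Answer: [0,3,15]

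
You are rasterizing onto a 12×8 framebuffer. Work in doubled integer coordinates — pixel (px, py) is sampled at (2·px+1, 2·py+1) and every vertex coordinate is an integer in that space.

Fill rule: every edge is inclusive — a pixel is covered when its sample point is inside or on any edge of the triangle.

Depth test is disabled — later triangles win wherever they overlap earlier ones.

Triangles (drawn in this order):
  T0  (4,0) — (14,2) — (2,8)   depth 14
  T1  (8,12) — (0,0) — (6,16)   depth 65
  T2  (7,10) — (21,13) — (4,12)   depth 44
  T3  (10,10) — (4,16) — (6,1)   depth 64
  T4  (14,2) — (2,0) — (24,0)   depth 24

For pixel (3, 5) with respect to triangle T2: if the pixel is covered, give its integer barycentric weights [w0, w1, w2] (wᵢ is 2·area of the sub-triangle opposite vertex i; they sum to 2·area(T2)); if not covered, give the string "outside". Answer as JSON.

T0:
  2·area = 84
  edge (4, 0)→(14, 2): d=(10,2) inclusive
  edge (14, 2)→(2, 8): d=(-12,6) inclusive
  edge (2, 8)→(4, 0): d=(2,-8) inclusive
    (2,0)@(5, 1): e=[8,66,10] → █
    (3,0)@(7, 1): e=[4,54,26] → █
    (4,0)@(9, 1): e=[0,42,42] → █  [on edge]
    (5,0)@(11, 1): e=[-4,30,58] → ·
    (2,1)@(5, 3): e=[28,42,14] → █
    (5,1)@(11, 3): e=[16,6,62] → █
    (6,1)@(13, 3): e=[12,-6,78] → ·
    (9,1)@(19, 3): e=[0,-42,126] → ·  [on edge]
    (1,2)@(3, 5): e=[52,30,2] → █
    (4,2)@(9, 5): e=[40,-6,50] → ·
    (5,2)@(11, 5): e=[36,-18,66] → ·
    (1,3)@(3, 7): e=[72,6,6] → █
  covered (11 px):
    · · █ █ █ · · · · · · ·
    · · █ █ █ █ · · · · · ·
    · █ █ █ · · · · · · · ·
    · █ · · · · · · · · · ·
    · · · · · · · · · · · ·
    · · · · · · · · · · · ·
    · · · · · · · · · · · ·
    · · · · · · · · · · · ·
T1:
  2·area = 56  (B↔C swapped to make it positive)
  edge (8, 12)→(6, 16): d=(-2,4) inclusive
  edge (6, 16)→(0, 0): d=(-6,-16) inclusive
  edge (0, 0)→(8, 12): d=(8,12) inclusive
    (1,2)@(3, 5): e=[34,18,4] → █
    (2,2)@(5, 5): e=[26,50,-20] → ·
    (1,3)@(3, 7): e=[30,6,20] → █
    (2,3)@(5, 7): e=[22,38,-4] → ·
    (1,4)@(3, 9): e=[26,-6,36] → ·
    (2,4)@(5, 9): e=[18,26,12] → █
    (3,4)@(7, 9): e=[10,58,-12] → ·
    (2,5)@(5, 11): e=[14,14,28] → █
    (3,5)@(7, 11): e=[6,46,4] → █
    (4,5)@(9, 11): e=[-2,78,-20] → ·
    (2,6)@(5, 13): e=[10,2,44] → █
    (4,6)@(9, 13): e=[-6,66,-4] → ·
  covered (7 px):
    · · · · · · · · · · · ·
    · · · · · · · · · · · ·
    · █ · · · · · · · · · ·
    · █ · · · · · · · · · ·
    · · █ · · · · · · · · ·
    · · █ █ · · · · · · · ·
    · · █ █ · · · · · · · ·
    · · · · · · · · · · · ·
T2:
  2·area = 37
  edge (7, 10)→(21, 13): d=(14,3) inclusive
  edge (21, 13)→(4, 12): d=(-17,-1) inclusive
  edge (4, 12)→(7, 10): d=(3,-2) inclusive
    (3,5)@(7, 11): e=[14,20,3] → █
    (4,5)@(9, 11): e=[8,22,7] → █
    (5,5)@(11, 11): e=[2,24,11] → █
    (6,5)@(13, 11): e=[-4,26,15] → ·
    (3,6)@(7, 13): e=[42,-14,9] → ·
    (4,6)@(9, 13): e=[36,-12,13] → ·
    (5,6)@(11, 13): e=[30,-10,17] → ·
    (10,6)@(21, 13): e=[0,0,37] → █  [on edge]
    (11,6)@(23, 13): e=[-6,2,41] → ·
    (10,7)@(21, 15): e=[28,-34,43] → ·
  covered (4 px):
    · · · · · · · · · · · ·
    · · · · · · · · · · · ·
    · · · · · · · · · · · ·
    · · · · · · · · · · · ·
    · · · · · · · · · · · ·
    · · · █ █ █ · · · · · ·
    · · · · · · · · · · █ ·
    · · · · · · · · · · · ·
T3:
  2·area = 78
  edge (10, 10)→(4, 16): d=(-6,6) inclusive
  edge (4, 16)→(6, 1): d=(2,-15) inclusive
  edge (6, 1)→(10, 10): d=(4,9) inclusive
    (9,0)@(19, 1): e=[0,195,-117] → ·  [on edge]
    (8,1)@(17, 3): e=[0,169,-91] → ·  [on edge]
    (3,2)@(7, 5): e=[48,23,7] → █
    (4,2)@(9, 5): e=[36,53,-11] → ·
    (7,2)@(15, 5): e=[0,143,-65] → ·  [on edge]
    (3,3)@(7, 7): e=[36,27,15] → █
    (4,3)@(9, 7): e=[24,57,-3] → ·
    (6,3)@(13, 7): e=[0,117,-39] → ·  [on edge]
    (2,4)@(5, 9): e=[36,1,41] → █
    (4,4)@(9, 9): e=[12,61,5] → █
    (5,4)@(11, 9): e=[0,91,-13] → ·  [on edge]
    (2,5)@(5, 11): e=[24,5,49] → █
    (4,5)@(9, 11): e=[0,65,13] → █  [on edge]
    (3,6)@(7, 13): e=[0,39,39] → █  [on edge]
    (2,7)@(5, 15): e=[0,13,65] → █  [on edge]
  covered (11 px):
    · · · · · · · · · · · ·
    · · · · · · · · · · · ·
    · · · █ · · · · · · · ·
    · · · █ · · · · · · · ·
    · · █ █ █ · · · · · · ·
    · · █ █ █ · · · · · · ·
    · · █ █ · · · · · · · ·
    · · █ · · · · · · · · ·
T4:
  2·area = 44
  edge (14, 2)→(2, 0): d=(-12,-2) inclusive
  edge (2, 0)→(24, 0): d=(22,0) inclusive
  edge (24, 0)→(14, 2): d=(-10,2) inclusive
    (4,0)@(9, 1): e=[2,22,20] → █
    (5,0)@(11, 1): e=[6,22,16] → █
    (6,0)@(13, 1): e=[10,22,12] → █
    (7,0)@(15, 1): e=[14,22,8] → █
    (8,0)@(17, 1): e=[18,22,4] → █
    (9,0)@(19, 1): e=[22,22,0] → █  [on edge]
    (10,0)@(21, 1): e=[26,22,-4] → ·
    (4,1)@(9, 3): e=[-22,66,0] → ·  [on edge]
    (5,1)@(11, 3): e=[-18,66,-4] → ·
    (6,1)@(13, 3): e=[-14,66,-8] → ·
    (7,1)@(15, 3): e=[-10,66,-12] → ·
    (8,1)@(17, 3): e=[-6,66,-16] → ·
  covered (6 px):
    · · · · █ █ █ █ █ █ · ·
    · · · · · · · · · · · ·
    · · · · · · · · · · · ·
    · · · · · · · · · · · ·
    · · · · · · · · · · · ·
    · · · · · · · · · · · ·
    · · · · · · · · · · · ·
    · · · · · · · · · · · ·

Result: [20,3,14]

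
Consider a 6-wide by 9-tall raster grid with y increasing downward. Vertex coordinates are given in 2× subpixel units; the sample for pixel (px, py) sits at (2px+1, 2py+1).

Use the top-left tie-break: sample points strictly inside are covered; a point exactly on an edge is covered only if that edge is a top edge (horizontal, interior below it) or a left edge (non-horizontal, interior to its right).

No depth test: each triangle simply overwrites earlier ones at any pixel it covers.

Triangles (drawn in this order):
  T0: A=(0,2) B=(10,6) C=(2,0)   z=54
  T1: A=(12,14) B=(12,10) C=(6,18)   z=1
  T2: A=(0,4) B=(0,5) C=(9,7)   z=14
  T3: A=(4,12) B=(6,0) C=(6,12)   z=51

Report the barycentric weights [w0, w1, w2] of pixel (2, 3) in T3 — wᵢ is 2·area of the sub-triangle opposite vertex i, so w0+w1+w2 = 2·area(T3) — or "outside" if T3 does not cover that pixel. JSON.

T0:
  2·area = 28  (B↔C swapped to make it positive)
  edge (0, 2)→(2, 0): d=(2,-2) top-left  bias=+0
  edge (2, 0)→(10, 6): d=(8,6) right/bottom  bias=-1
  edge (10, 6)→(0, 2): d=(-10,-4) top-left  bias=+0
    (0,0)@(1, 1): e=[0,14,14] → #  [on edge]
    (1,0)@(3, 1): e=[4,2,22] → #
    (2,0)@(5, 1): e=[8,-10,30] → ·
    (0,1)@(1, 3): e=[4,30,-6] → ·
    (1,1)@(3, 3): e=[8,18,2] → #
    (2,1)@(5, 3): e=[12,6,10] → #
    (3,1)@(7, 3): e=[16,-6,18] → ·
    (1,2)@(3, 5): e=[12,34,-18] → ·
    (2,2)@(5, 5): e=[16,22,-10] → ·
  covered (4 px):
    # # · · · ·
    · # # · · ·
    · · · · · ·
    · · · · · ·
    · · · · · ·
    · · · · · ·
    · · · · · ·
    · · · · · ·
    · · · · · ·
T1:
  2·area = 24  (B↔C swapped to make it positive)
  edge (12, 14)→(6, 18): d=(-6,4) right/bottom  bias=-1
  edge (6, 18)→(12, 10): d=(6,-8) top-left  bias=+0
  edge (12, 10)→(12, 14): d=(0,4) right/bottom  bias=-1
    (5,6)@(11, 13): e=[10,10,4] → #
    (4,7)@(9, 15): e=[6,6,12] → #
    (5,7)@(11, 15): e=[-2,22,4] → ·
    (3,8)@(7, 17): e=[2,2,20] → #
    (4,8)@(9, 17): e=[-6,18,12] → ·
  covered (3 px):
    · · · · · ·
    · · · · · ·
    · · · · · ·
    · · · · · ·
    · · · · · ·
    · · · · · ·
    · · · · · #
    · · · · # ·
    · · · # · ·
T2:
  2·area = 9  (B↔C swapped to make it positive)
  edge (0, 4)→(9, 7): d=(9,3) right/bottom  bias=-1
  edge (9, 7)→(0, 5): d=(-9,-2) top-left  bias=+0
  edge (0, 5)→(0, 4): d=(0,-1) top-left  bias=+0
    (0,2)@(1, 5): e=[6,2,1] → #
    (1,2)@(3, 5): e=[0,6,3] → ·  [on edge]
    (0,3)@(1, 7): e=[24,-16,1] → ·
    (4,3)@(9, 7): e=[0,0,9] → ·  [on edge]
  covered (1 px):
    · · · · · ·
    · · · · · ·
    # · · · · ·
    · · · · · ·
    · · · · · ·
    · · · · · ·
    · · · · · ·
    · · · · · ·
    · · · · · ·
T3:
  2·area = 24
  edge (4, 12)→(6, 0): d=(2,-12) top-left  bias=+0
  edge (6, 0)→(6, 12): d=(0,12) right/bottom  bias=-1
  edge (6, 12)→(4, 12): d=(-2,0) right/bottom  bias=-1
    (2,3)@(5, 7): e=[2,12,10] → #
    (3,3)@(7, 7): e=[26,-12,10] → ·
    (2,4)@(5, 9): e=[6,12,6] → #
    (3,4)@(7, 9): e=[30,-12,6] → ·
    (2,5)@(5, 11): e=[10,12,2] → #
    (3,5)@(7, 11): e=[34,-12,2] → ·
    (2,6)@(5, 13): e=[14,12,-2] → ·
  covered (3 px):
    · · · · · ·
    · · · · · ·
    · · · · · ·
    · · # · · ·
    · · # · · ·
    · · # · · ·
    · · · · · ·
    · · · · · ·
    · · · · · ·

Answer: [12,10,2]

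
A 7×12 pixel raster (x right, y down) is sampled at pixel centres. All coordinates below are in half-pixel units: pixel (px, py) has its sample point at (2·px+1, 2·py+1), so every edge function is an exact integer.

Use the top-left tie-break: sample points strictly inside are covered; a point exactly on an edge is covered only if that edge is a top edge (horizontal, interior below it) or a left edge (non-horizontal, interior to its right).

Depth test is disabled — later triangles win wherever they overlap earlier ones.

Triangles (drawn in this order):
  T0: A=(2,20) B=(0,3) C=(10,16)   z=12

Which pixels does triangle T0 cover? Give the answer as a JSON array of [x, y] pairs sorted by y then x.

T0:
  2·area = 144
  edge (2, 20)→(0, 3): d=(-2,-17) top-left  bias=+0
  edge (0, 3)→(10, 16): d=(10,13) right/bottom  bias=-1
  edge (10, 16)→(2, 20): d=(-8,4) right/bottom  bias=-1
    (0,2)@(1, 5): e=[13,7,124] → X
    (1,2)@(3, 5): e=[47,-19,116] → .
    (0,3)@(1, 7): e=[9,27,108] → X
    (1,3)@(3, 7): e=[43,1,100] → X
    (2,3)@(5, 7): e=[77,-25,92] → .
    (0,4)@(1, 9): e=[5,47,92] → X
    (2,4)@(5, 9): e=[73,-5,76] → .
    (0,5)@(1, 11): e=[1,67,76] → X
    (2,5)@(5, 11): e=[69,15,60] → X
    (3,5)@(7, 11): e=[103,-11,52] → .
    (0,6)@(1, 13): e=[-3,87,60] → .
    (1,6)@(3, 13): e=[31,61,52] → X
  covered (19 px):
    . . . . . . .
    . . . . . . .
    X . . . . . .
    X X . . . . .
    X X . . . . .
    X X X . . . .
    . X X X . . .
    . X X X X . .
    . X X X . . .
    . X . . . . .
    . . . . . . .
    . . . . . . .

Result: [[0,2],[0,3],[1,3],[0,4],[1,4],[0,5],[1,5],[2,5],[1,6],[2,6],[3,6],[1,7],[2,7],[3,7],[4,7],[1,8],[2,8],[3,8],[1,9]]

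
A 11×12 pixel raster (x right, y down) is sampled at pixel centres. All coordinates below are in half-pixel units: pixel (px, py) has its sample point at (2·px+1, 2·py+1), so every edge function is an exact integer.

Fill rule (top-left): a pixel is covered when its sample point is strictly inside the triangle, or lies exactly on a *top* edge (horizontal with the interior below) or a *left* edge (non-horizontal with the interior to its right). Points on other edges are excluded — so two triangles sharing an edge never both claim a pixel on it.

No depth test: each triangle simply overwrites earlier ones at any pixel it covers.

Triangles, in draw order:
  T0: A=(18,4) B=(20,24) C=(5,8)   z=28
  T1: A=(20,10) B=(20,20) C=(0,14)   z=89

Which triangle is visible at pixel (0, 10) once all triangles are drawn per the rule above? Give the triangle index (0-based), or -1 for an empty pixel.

T0:
  2·area = 268
  edge (18, 4)→(20, 24): d=(2,20) right/bottom  bias=-1
  edge (20, 24)→(5, 8): d=(-15,-16) top-left  bias=+0
  edge (5, 8)→(18, 4): d=(13,-4) top-left  bias=+0
    (7,2)@(15, 5): e=[62,205,1] → █
    (8,2)@(17, 5): e=[22,237,9] → █
    (9,2)@(19, 5): e=[-18,269,17] → ·
    (4,3)@(9, 7): e=[186,79,3] → █
    (5,3)@(11, 7): e=[146,111,11] → █
    (6,3)@(13, 7): e=[106,143,19] → █
    (9,3)@(19, 7): e=[-14,239,43] → ·
    (3,4)@(7, 9): e=[230,17,21] → █
    (9,4)@(19, 9): e=[-10,209,69] → ·
    (3,5)@(7, 11): e=[234,-13,47] → ·
    (4,5)@(9, 11): e=[194,19,55] → █
    (9,5)@(19, 11): e=[-6,179,95] → ·
  covered (32 px):
    · · · · · · · · · · ·
    · · · · · · · · · · ·
    · · · · · · · █ █ · ·
    · · · · █ █ █ █ █ · ·
    · · · █ █ █ █ █ █ · ·
    · · · · █ █ █ █ █ · ·
    · · · · · █ █ █ █ · ·
    · · · · · · █ █ █ █ ·
    · · · · · · · █ █ █ ·
    · · · · · · · · █ █ ·
    · · · · · · · · · █ ·
    · · · · · · · · · · ·
T1:
  2·area = 200
  edge (20, 10)→(20, 20): d=(0,10) right/bottom  bias=-1
  edge (20, 20)→(0, 14): d=(-20,-6) top-left  bias=+0
  edge (0, 14)→(20, 10): d=(20,-4) top-left  bias=+0
    (7,5)@(15, 11): e=[50,150,0] → █  [on edge]
    (8,5)@(17, 11): e=[30,162,8] → █
    (9,5)@(19, 11): e=[10,174,16] → █
    (10,5)@(21, 11): e=[-10,186,24] → ·
    (2,6)@(5, 13): e=[150,50,0] → █  [on edge]
    (3,6)@(7, 13): e=[130,62,8] → █
    (4,6)@(9, 13): e=[110,74,16] → █
    (5,6)@(11, 13): e=[90,86,24] → █
    (6,6)@(13, 13): e=[70,98,32] → █
    (10,6)@(21, 13): e=[-10,146,64] → ·
    (2,7)@(5, 15): e=[150,10,40] → █
    (10,7)@(21, 15): e=[-10,106,104] → ·
  covered (26 px):
    · · · · · · · · · · ·
    · · · · · · · · · · ·
    · · · · · · · · · · ·
    · · · · · · · · · · ·
    · · · · · · · · · · ·
    · · · · · · · █ █ █ ·
    · · █ █ █ █ █ █ █ █ ·
    · · █ █ █ █ █ █ █ █ ·
    · · · · · █ █ █ █ █ ·
    · · · · · · · · █ █ ·
    · · · · · · · · · · ·
    · · · · · · · · · · ·

Z-buffer (winner per pixel, '.' = empty):
  . . . . . . . . . . .
  . . . . . . . . . . .
  . . . . . . . 0 0 . .
  . . . . 0 0 0 0 0 . .
  . . . 0 0 0 0 0 0 . .
  . . . . 0 0 0 1 1 1 .
  . . 1 1 1 1 1 1 1 1 .
  . . 1 1 1 1 1 1 1 1 .
  . . . . . 1 1 1 1 1 .
  . . . . . . . . 1 1 .
  . . . . . . . . . 0 .
  . . . . . . . . . . .

Result: -1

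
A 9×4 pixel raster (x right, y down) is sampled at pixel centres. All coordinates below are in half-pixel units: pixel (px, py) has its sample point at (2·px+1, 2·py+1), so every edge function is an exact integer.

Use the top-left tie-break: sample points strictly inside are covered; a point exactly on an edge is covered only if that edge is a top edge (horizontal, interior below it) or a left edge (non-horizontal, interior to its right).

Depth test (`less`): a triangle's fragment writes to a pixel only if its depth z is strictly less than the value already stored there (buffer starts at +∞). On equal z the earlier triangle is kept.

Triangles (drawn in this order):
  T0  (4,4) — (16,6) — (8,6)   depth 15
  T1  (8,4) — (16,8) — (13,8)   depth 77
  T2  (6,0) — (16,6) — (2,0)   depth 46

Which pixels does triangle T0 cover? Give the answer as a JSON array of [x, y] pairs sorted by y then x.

T0:
  2·area = 16
  edge (4, 4)→(16, 6): d=(12,2) right/bottom  bias=-1
  edge (16, 6)→(8, 6): d=(-8,0) right/bottom  bias=-1
  edge (8, 6)→(4, 4): d=(-4,-2) top-left  bias=+0
    (3,2)@(7, 5): e=[6,8,2] → X
    (4,2)@(9, 5): e=[2,8,6] → X
    (5,2)@(11, 5): e=[-2,8,10] → .
    (3,3)@(7, 7): e=[30,-8,-6] → .
    (4,3)@(9, 7): e=[26,-8,-2] → .
  covered (2 px):
    . . . . . . . . .
    . . . . . . . . .
    . . . X X . . . .
    . . . . . . . . .
T1:
  2·area = 12
  edge (8, 4)→(16, 8): d=(8,4) right/bottom  bias=-1
  edge (16, 8)→(13, 8): d=(-3,0) right/bottom  bias=-1
  edge (13, 8)→(8, 4): d=(-5,-4) top-left  bias=+0
    (6,3)@(13, 7): e=[4,3,5] → X
    (7,3)@(15, 7): e=[-4,3,13] → .
  covered (1 px):
    . . . . . . . . .
    . . . . . . . . .
    . . . . . . . . .
    . . . . . . X . .
T2:
  2·area = 24
  edge (6, 0)→(16, 6): d=(10,6) right/bottom  bias=-1
  edge (16, 6)→(2, 0): d=(-14,-6) top-left  bias=+0
  edge (2, 0)→(6, 0): d=(4,0) top-left  bias=+0
    (2,0)@(5, 1): e=[16,4,4] → X
    (3,0)@(7, 1): e=[4,16,4] → X
    (4,0)@(9, 1): e=[-8,28,4] → .
    (2,1)@(5, 3): e=[36,-24,12] → .
    (3,1)@(7, 3): e=[24,-12,12] → .
    (4,1)@(9, 3): e=[12,0,12] → X  [on edge]
    (5,1)@(11, 3): e=[0,12,12] → .  [on edge]
    (4,2)@(9, 5): e=[32,-28,20] → .
  covered (3 px):
    . . X X . . . . .
    . . . . X . . . .
    . . . . . . . . .
    . . . . . . . . .

Final: [[3,2],[4,2]]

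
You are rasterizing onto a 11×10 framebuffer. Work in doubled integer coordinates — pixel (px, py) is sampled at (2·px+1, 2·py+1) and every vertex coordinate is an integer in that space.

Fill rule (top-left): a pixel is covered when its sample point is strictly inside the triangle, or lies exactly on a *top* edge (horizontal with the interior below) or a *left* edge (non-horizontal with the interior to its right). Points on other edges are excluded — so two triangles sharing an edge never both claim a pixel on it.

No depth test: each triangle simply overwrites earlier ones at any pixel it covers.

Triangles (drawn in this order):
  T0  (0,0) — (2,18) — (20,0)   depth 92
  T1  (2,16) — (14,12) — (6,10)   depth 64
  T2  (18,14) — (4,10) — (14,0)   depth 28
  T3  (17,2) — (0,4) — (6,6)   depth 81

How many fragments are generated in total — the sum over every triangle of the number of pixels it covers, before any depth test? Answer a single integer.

T0:
  2·area = 360  (B↔C swapped to make it positive)
  edge (0, 0)→(20, 0): d=(20,0) top-left  bias=+0
  edge (20, 0)→(2, 18): d=(-18,18) right/bottom  bias=-1
  edge (2, 18)→(0, 0): d=(-2,-18) top-left  bias=+0
    (0,0)@(1, 1): e=[20,324,16] → X
    (1,0)@(3, 1): e=[20,288,52] → X
    (2,0)@(5, 1): e=[20,252,88] → X
    (3,0)@(7, 1): e=[20,216,124] → X
    (4,0)@(9, 1): e=[20,180,160] → X
    (5,0)@(11, 1): e=[20,144,196] → X
    (6,0)@(13, 1): e=[20,108,232] → X
    (7,0)@(15, 1): e=[20,72,268] → X
    (8,0)@(17, 1): e=[20,36,304] → X
    (9,0)@(19, 1): e=[20,0,340] → .  [on edge]
    (0,1)@(1, 3): e=[60,288,12] → X
    (8,1)@(17, 3): e=[60,0,300] → .  [on edge]
    (7,2)@(15, 5): e=[100,0,260] → .  [on edge]
    (6,3)@(13, 7): e=[140,0,220] → .  [on edge]
    (0,4)@(1, 9): e=[180,180,0] → X  [on edge]
    (5,4)@(11, 9): e=[180,0,180] → .  [on edge]
    (4,5)@(9, 11): e=[220,0,140] → .  [on edge]
    (3,6)@(7, 13): e=[260,0,100] → .  [on edge]
    (2,7)@(5, 15): e=[300,0,60] → .  [on edge]
    (1,8)@(3, 17): e=[340,0,20] → .  [on edge]
    (0,9)@(1, 19): e=[380,0,-20] → .  [on edge]
  covered (41 px):
    X X X X X X X X X . .
    X X X X X X X X . . .
    X X X X X X X . . . .
    X X X X X X . . . . .
    X X X X X . . . . . .
    . X X X . . . . . . .
    . X X . . . . . . . .
    . X . . . . . . . . .
    . . . . . . . . . . .
    . . . . . . . . . . .
T1:
  2·area = 56  (B↔C swapped to make it positive)
  edge (2, 16)→(6, 10): d=(4,-6) top-left  bias=+0
  edge (6, 10)→(14, 12): d=(8,2) right/bottom  bias=-1
  edge (14, 12)→(2, 16): d=(-12,4) right/bottom  bias=-1
    (3,5)@(7, 11): e=[10,6,40] → X
    (4,5)@(9, 11): e=[22,2,32] → X
    (5,5)@(11, 11): e=[34,-2,24] → .
    (8,5)@(17, 11): e=[70,-14,0] → .  [on edge]
    (2,6)@(5, 13): e=[6,26,24] → X
    (5,6)@(11, 13): e=[42,14,0] → .  [on edge]
    (1,7)@(3, 15): e=[2,46,8] → X
    (2,7)@(5, 15): e=[14,42,0] → .  [on edge]
    (3,7)@(7, 15): e=[26,38,-8] → .
    (4,7)@(9, 15): e=[38,34,-16] → .
    (1,8)@(3, 17): e=[10,62,-16] → .
  covered (6 px):
    . . . . . . . . . . .
    . . . . . . . . . . .
    . . . . . . . . . . .
    . . . . . . . . . . .
    . . . . . . . . . . .
    . . . X X . . . . . .
    . . X X X . . . . . .
    . X . . . . . . . . .
    . . . . . . . . . . .
    . . . . . . . . . . .
T2:
  2·area = 180
  edge (18, 14)→(4, 10): d=(-14,-4) top-left  bias=+0
  edge (4, 10)→(14, 0): d=(10,-10) top-left  bias=+0
  edge (14, 0)→(18, 14): d=(4,14) right/bottom  bias=-1
    (6,0)@(13, 1): e=[162,0,18] → X  [on edge]
    (7,0)@(15, 1): e=[170,20,-10] → .
    (5,1)@(11, 3): e=[126,0,54] → X  [on edge]
    (7,1)@(15, 3): e=[142,40,-2] → .
    (4,2)@(9, 5): e=[90,0,90] → X  [on edge]
    (7,2)@(15, 5): e=[114,60,6] → X
    (8,2)@(17, 5): e=[122,80,-22] → .
    (3,3)@(7, 7): e=[54,0,126] → X  [on edge]
    (8,3)@(17, 7): e=[94,100,-14] → .
    (2,4)@(5, 9): e=[18,0,162] → X  [on edge]
    (8,4)@(17, 9): e=[66,120,-6] → .
    (1,5)@(3, 11): e=[-18,0,198] → .  [on edge]
    (0,6)@(1, 13): e=[-54,0,234] → .  [on edge]
  covered (25 px):
    . . . . . . X . . . .
    . . . . . X X . . . .
    . . . . X X X X . . .
    . . . X X X X X . . .
    . . X X X X X X . . .
    . . . . X X X X X . .
    . . . . . . . X X . .
    . . . . . . . . . . .
    . . . . . . . . . . .
    . . . . . . . . . . .
T3:
  2·area = 46  (B↔C swapped to make it positive)
  edge (17, 2)→(6, 6): d=(-11,4) right/bottom  bias=-1
  edge (6, 6)→(0, 4): d=(-6,-2) top-left  bias=+0
  edge (0, 4)→(17, 2): d=(17,-2) top-left  bias=+0
    (4,1)@(9, 3): e=[21,24,1] → X
    (5,1)@(11, 3): e=[13,28,5] → X
    (6,1)@(13, 3): e=[5,32,9] → X
    (7,1)@(15, 3): e=[-3,36,13] → .
    (1,2)@(3, 5): e=[23,0,23] → X  [on edge]
    (2,2)@(5, 5): e=[15,4,27] → X
    (3,2)@(7, 5): e=[7,8,31] → X
    (4,2)@(9, 5): e=[-1,12,35] → .
    (5,2)@(11, 5): e=[-9,16,39] → .
    (6,2)@(13, 5): e=[-17,20,43] → .
    (1,3)@(3, 7): e=[1,-12,57] → .
    (2,3)@(5, 7): e=[-7,-8,61] → .
    (4,3)@(9, 7): e=[-23,0,69] → .  [on edge]
    (7,4)@(15, 9): e=[-69,0,115] → .  [on edge]
    (10,5)@(21, 11): e=[-115,0,161] → .  [on edge]
  covered (6 px):
    . . . . . . . . . . .
    . . . . X X X . . . .
    . X X X . . . . . . .
    . . . . . . . . . . .
    . . . . . . . . . . .
    . . . . . . . . . . .
    . . . . . . . . . . .
    . . . . . . . . . . .
    . . . . . . . . . . .
    . . . . . . . . . . .

Answer: 78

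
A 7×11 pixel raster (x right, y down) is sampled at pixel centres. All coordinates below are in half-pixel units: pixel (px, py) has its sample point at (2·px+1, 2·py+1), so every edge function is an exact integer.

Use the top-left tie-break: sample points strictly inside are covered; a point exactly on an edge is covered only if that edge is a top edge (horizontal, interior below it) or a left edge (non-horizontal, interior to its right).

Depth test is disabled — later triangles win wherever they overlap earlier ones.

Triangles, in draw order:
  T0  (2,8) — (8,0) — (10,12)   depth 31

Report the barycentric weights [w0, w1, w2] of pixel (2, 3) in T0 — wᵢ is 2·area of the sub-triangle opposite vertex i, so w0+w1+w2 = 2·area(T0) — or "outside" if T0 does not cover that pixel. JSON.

T0:
  2·area = 88
  edge (2, 8)→(8, 0): d=(6,-8) top-left  bias=+0
  edge (8, 0)→(10, 12): d=(2,12) right/bottom  bias=-1
  edge (10, 12)→(2, 8): d=(-8,-4) top-left  bias=+0
    (3,1)@(7, 3): e=[10,18,60] → █
    (4,1)@(9, 3): e=[26,-6,68] → ·
    (2,2)@(5, 5): e=[6,46,36] → █
    (4,2)@(9, 5): e=[38,-2,52] → ·
    (1,3)@(3, 7): e=[2,74,12] → █
    (4,3)@(9, 7): e=[50,2,36] → █
    (5,3)@(11, 7): e=[66,-22,44] → ·
    (1,4)@(3, 9): e=[14,78,-4] → ·
    (2,4)@(5, 9): e=[30,54,4] → █
    (5,4)@(11, 9): e=[78,-18,28] → ·
    (2,5)@(5, 11): e=[42,58,-12] → ·
    (3,5)@(7, 11): e=[58,34,-4] → ·
  covered (11 px):
    · · · · · · ·
    · · · █ · · ·
    · · █ █ · · ·
    · █ █ █ █ · ·
    · · █ █ █ · ·
    · · · · █ · ·
    · · · · · · ·
    · · · · · · ·
    · · · · · · ·
    · · · · · · ·
    · · · · · · ·

Answer: [50,20,18]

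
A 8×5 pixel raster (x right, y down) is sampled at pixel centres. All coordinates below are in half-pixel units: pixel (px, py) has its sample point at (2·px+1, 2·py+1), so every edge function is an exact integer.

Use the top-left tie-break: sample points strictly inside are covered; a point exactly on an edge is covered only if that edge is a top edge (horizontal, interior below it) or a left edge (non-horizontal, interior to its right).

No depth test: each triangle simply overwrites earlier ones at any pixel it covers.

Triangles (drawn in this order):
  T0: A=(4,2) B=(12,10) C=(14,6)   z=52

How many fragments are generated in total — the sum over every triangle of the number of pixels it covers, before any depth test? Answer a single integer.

T0:
  2·area = 48  (B↔C swapped to make it positive)
  edge (4, 2)→(14, 6): d=(10,4) right/bottom  bias=-1
  edge (14, 6)→(12, 10): d=(-2,4) right/bottom  bias=-1
  edge (12, 10)→(4, 2): d=(-8,-8) top-left  bias=+0
    (1,0)@(3, 1): e=[-6,54,0] → ·  [on edge]
    (2,1)@(5, 3): e=[6,42,0] → #  [on edge]
    (3,1)@(7, 3): e=[-2,34,16] → ·
    (2,2)@(5, 5): e=[26,38,-16] → ·
    (3,2)@(7, 5): e=[18,30,0] → #  [on edge]
    (4,2)@(9, 5): e=[10,22,16] → #
    (5,2)@(11, 5): e=[2,14,32] → #
    (6,2)@(13, 5): e=[-6,6,48] → ·
    (3,3)@(7, 7): e=[38,26,-16] → ·
    (4,3)@(9, 7): e=[30,18,0] → #  [on edge]
    (6,3)@(13, 7): e=[14,2,32] → #
    (7,3)@(15, 7): e=[6,-6,48] → ·
    (5,4)@(11, 9): e=[42,6,0] → #  [on edge]
  covered (8 px):
    · · · · · · · ·
    · · # · · · · ·
    · · · # # # · ·
    · · · · # # # ·
    · · · · · # · ·

Result: 8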